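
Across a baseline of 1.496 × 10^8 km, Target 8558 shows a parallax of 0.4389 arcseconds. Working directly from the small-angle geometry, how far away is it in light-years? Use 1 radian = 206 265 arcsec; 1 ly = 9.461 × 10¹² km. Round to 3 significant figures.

θ = 0.4389″ = 0.4389/206265 = 2.1278 × 10^-6 rad.
d = B/θ = (1.496 × 10^8) / (2.1278 × 10^-6) = 7.0307 × 10^13 km = (7.0307 × 10^13) / (9.461 × 10^12) ly = 7.4312 ly.

7.43 ly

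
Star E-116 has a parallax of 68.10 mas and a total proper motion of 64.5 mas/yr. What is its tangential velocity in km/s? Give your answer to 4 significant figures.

4.489 km/s

d = 1/p = 1/0.06810″ = 14.684 pc.
μ = 64.5 mas/yr = 0.0645 ″/yr.
v_t = 4.74 × μ × d = 4.74 × 0.0645 × 14.684 = 4.4893 km/s.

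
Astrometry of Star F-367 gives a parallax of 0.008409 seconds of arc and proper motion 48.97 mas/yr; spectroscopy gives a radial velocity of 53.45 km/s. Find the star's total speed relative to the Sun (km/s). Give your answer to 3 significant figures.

d = 1/p = 1/0.008409″ = 118.92 pc.
μ = 48.97 mas/yr = 0.04897 ″/yr.
v_t = 4.740 μ d = 4.740 × 0.04897 × 118.92 = 27.603 km/s.
v = √(v_r² + v_t²) = √(53.45² + 27.603²) = √3618.83 = 60.157 km/s.

60.2 km/s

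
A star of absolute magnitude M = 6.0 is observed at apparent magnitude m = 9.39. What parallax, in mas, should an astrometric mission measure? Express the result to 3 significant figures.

21.0 mas

m − M = 9.39 − 6.0 = 3.39.
d = 10^((m−M)/5 + 1) = 10^1.678 = 47.643 pc.
p = 1/d = 1/47.643 = 0.020989 arcsec = 20.989 mas.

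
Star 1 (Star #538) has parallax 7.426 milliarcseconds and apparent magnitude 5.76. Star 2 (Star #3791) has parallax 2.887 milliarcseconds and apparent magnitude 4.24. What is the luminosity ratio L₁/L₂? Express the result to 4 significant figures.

L₁/L₂ = 0.03727

d₁ = 1/p₁ = 1/0.007426″ = 134.66 pc; d₂ = 1/p₂ = 1/0.002887″ = 346.38 pc.
M₁ = m₁ − 5 log₁₀ d₁ + 5 = 5.76 − 10.6462 + 5 = 0.1138.
M₂ = 4.24 − 12.6978 + 5 = -3.4578.
L₁/L₂ = 10^(0.4(M₂ − M₁)) = 10^(0.4 × (-3.5716)) = 10^(-1.42864) = 0.03727.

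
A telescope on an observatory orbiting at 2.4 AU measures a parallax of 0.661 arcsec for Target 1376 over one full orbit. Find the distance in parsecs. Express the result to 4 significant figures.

3.631 pc

With baseline B (in AU) and parallax p (in arcsec), d = B/p parsecs.
d = 2.4 / 0.661 = 3.6309 pc.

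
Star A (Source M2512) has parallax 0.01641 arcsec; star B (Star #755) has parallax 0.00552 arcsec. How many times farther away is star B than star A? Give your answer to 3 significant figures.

Since d = 1/p, d_B/d_A = p_A/p_B.
= 0.01641 / 0.00552 = 2.9728.

2.97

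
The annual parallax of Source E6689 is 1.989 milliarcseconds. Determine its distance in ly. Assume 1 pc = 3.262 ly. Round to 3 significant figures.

1640 ly

p = 1.989 milliarcseconds = 0.001989 arcsec.
d = 1/p = 1/0.001989 = 502.77 pc.
In light-years: 502.77 × 3.262 = 1640 ly.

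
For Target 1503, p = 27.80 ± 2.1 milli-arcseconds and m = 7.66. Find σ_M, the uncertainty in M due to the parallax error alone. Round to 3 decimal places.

σ_M = 0.164 mag

M = m − 5 log₁₀ d + 5 = m + 5 log₁₀ p + 5, so ∂M/∂p = 5/(p ln 10).
σ_M = (5/ln 10) · (σ_p/p) = 2.1715 × 2.1/27.80 = 2.1715 × 0.07554 = 0.16404.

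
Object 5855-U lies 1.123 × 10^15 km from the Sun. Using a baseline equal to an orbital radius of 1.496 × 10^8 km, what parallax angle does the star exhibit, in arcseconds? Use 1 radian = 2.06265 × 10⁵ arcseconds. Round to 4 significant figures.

θ ≈ B/d = (1.496 × 10^8) / (1.123 × 10^15) = 1.3321 × 10^-7 rad.
In arcseconds: 1.3321 × 10^-7 × 206265 = 0.027477″.

0.02748 arcsec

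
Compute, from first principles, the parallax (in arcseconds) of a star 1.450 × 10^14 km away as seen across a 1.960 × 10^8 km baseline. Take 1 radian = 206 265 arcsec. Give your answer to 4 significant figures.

0.2788 arcsec

θ ≈ B/d = (1.960 × 10^8) / (1.450 × 10^14) = 1.3517 × 10^-6 rad.
In arcseconds: 1.3517 × 10^-6 × 206265 = 0.27881″.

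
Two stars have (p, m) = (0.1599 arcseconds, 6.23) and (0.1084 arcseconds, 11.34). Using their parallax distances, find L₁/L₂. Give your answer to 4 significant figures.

L₁/L₂ = 50.86

d₁ = 1/p₁ = 1/0.1599″ = 6.2539 pc; d₂ = 1/p₂ = 1/0.1084″ = 9.2251 pc.
M₁ = m₁ − 5 log₁₀ d₁ + 5 = 6.23 − 3.9808 + 5 = 7.2492.
M₂ = 11.34 − 4.8249 + 5 = 11.5151.
L₁/L₂ = 10^(0.4(M₂ − M₁)) = 10^(0.4 × 4.2659) = 10^1.70636 = 50.858.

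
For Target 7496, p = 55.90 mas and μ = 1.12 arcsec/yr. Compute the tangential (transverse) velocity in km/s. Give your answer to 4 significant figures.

d = 1/p = 1/0.05590″ = 17.889 pc.
v_t = 4.74 × μ × d = 4.74 × 1.12 × 17.889 = 94.969 km/s.

94.97 km/s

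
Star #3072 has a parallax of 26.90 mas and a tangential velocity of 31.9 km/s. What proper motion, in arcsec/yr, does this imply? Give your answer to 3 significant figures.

d = 1/p = 1/0.02690″ = 37.175 pc.
μ = v_t / (4.74 d) = 31.9 / (4.74 × 37.175) = 31.9 / 176.21 = 0.18103 ″/yr.

0.181 arcsec/yr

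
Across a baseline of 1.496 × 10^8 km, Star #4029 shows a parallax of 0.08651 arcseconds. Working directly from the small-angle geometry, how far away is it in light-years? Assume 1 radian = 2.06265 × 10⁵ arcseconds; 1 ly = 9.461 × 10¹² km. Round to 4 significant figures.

37.70 ly

θ = 0.08651″ = 0.08651/206265 = 4.1941 × 10^-7 rad.
d = B/θ = (1.496 × 10^8) / (4.1941 × 10^-7) = 3.5669 × 10^14 km = (3.5669 × 10^14) / (9.461 × 10^12) ly = 37.701 ly.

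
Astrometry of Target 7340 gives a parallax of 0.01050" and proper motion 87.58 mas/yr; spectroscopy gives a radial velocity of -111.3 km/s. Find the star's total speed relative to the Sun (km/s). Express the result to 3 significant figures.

d = 1/p = 1/0.01050″ = 95.238 pc.
μ = 87.58 mas/yr = 0.08758 ″/yr.
v_t = 4.740 μ d = 4.740 × 0.08758 × 95.238 = 39.536 km/s.
v = √(v_r² + v_t²) = √((-111.3)² + 39.536²) = √13950.8 = 118.11 km/s.

118 km/s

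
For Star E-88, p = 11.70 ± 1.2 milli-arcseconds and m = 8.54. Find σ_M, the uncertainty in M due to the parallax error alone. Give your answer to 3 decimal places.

M = m − 5 log₁₀ d + 5 = m + 5 log₁₀ p + 5, so ∂M/∂p = 5/(p ln 10).
σ_M = (5/ln 10) · (σ_p/p) = 2.1715 × 1.2/11.70 = 2.1715 × 0.10256 = 0.22271.

σ_M = 0.223 mag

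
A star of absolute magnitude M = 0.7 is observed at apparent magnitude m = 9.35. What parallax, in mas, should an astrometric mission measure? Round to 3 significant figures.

m − M = 9.35 − 0.7 = 8.65.
d = 10^((m−M)/5 + 1) = 10^2.730 = 537.03 pc.
p = 1/d = 1/537.03 = 0.0018621 arcsec = 1.8621 mas.

1.86 mas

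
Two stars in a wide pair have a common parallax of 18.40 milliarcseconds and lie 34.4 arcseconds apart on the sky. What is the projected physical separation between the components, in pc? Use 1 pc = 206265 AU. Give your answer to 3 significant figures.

d = 1/p = 1/0.01840″ = 54.348 pc.
At distance d (pc), an angle of θ arcsec spans θ·d AU: s = 34.4 × 54.348 = 1869.6 AU.
= 1869.6 / 206265 = 0.0090641 pc.

0.00906 pc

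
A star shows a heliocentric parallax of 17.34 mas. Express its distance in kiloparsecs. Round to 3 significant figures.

p = 17.34 mas = 0.01734 arcsec.
d = 1/p = 1/0.01734 = 57.67 pc.
= 0.05767 kpc.

0.0577 kpc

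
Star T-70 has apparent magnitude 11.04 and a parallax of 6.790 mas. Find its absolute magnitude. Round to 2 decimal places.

d = 1/p = 1/0.006790″ = 147.28 pc.
m − M = 5 log₁₀(147.28) − 5 = 10.8407 − 5 = 5.8407.
M = m − (m − M) = 11.04 − 5.8407 = 5.20.

M = 5.20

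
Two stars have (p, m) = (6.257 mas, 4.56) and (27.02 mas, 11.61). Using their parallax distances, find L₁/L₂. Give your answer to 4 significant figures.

d₁ = 1/p₁ = 1/0.006257″ = 159.82 pc; d₂ = 1/p₂ = 1/0.02702″ = 37.01 pc.
M₁ = m₁ − 5 log₁₀ d₁ + 5 = 4.56 − 11.0182 + 5 = -1.4582.
M₂ = 11.61 − 7.8416 + 5 = 8.7684.
L₁/L₂ = 10^(0.4(M₂ − M₁)) = 10^(0.4 × 10.2266) = 10^4.09064 = 12321.

L₁/L₂ = 12320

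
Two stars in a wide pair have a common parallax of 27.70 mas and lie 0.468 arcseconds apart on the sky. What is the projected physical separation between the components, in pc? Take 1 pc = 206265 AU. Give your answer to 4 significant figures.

d = 1/p = 1/0.02770″ = 36.101 pc.
At distance d (pc), an angle of θ arcsec spans θ·d AU: s = 0.468 × 36.101 = 16.895 AU.
= 16.895 / 206265 = 8.1909 × 10^-5 pc.

8.191 × 10^-5 pc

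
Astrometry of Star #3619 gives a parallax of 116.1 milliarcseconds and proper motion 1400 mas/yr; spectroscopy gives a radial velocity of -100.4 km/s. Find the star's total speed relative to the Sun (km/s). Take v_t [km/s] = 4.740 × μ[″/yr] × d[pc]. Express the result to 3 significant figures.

d = 1/p = 1/0.1161″ = 8.6133 pc.
μ = 1400 mas/yr = 1.400 ″/yr.
v_t = 4.740 μ d = 4.740 × 1.400 × 8.6133 = 57.158 km/s.
v = √(v_r² + v_t²) = √((-100.4)² + 57.158²) = √13347.2 = 115.53 km/s.

116 km/s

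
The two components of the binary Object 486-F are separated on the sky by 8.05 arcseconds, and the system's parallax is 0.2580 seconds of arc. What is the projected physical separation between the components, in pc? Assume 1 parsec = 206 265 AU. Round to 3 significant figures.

0.000151 pc

d = 1/p = 1/0.2580″ = 3.876 pc.
At distance d (pc), an angle of θ arcsec spans θ·d AU: s = 8.05 × 3.876 = 31.202 AU.
= 31.202 / 206265 = 0.00015127 pc.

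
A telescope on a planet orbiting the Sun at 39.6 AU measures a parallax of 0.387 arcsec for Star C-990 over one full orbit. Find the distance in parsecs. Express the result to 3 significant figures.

With baseline B (in AU) and parallax p (in arcsec), d = B/p parsecs.
d = 39.6 / 0.387 = 102.33 pc.

102 pc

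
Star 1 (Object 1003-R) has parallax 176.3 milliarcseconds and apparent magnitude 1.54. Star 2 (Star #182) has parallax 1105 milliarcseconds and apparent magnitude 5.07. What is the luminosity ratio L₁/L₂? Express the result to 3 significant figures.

d₁ = 1/p₁ = 1/0.1763″ = 5.6721 pc; d₂ = 1/p₂ = 1/1.105″ = 0.90498 pc.
M₁ = m₁ − 5 log₁₀ d₁ + 5 = 1.54 − 3.7687 + 5 = 2.7713.
M₂ = 5.07 − (-0.2168) + 5 = 10.2868.
L₁/L₂ = 10^(0.4(M₂ − M₁)) = 10^(0.4 × 7.5155) = 10^3.00620 = 1014.4.

L₁/L₂ = 1010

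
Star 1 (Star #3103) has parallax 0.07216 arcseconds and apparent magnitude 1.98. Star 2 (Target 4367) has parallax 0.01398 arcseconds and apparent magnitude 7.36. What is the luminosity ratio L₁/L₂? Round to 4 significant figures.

d₁ = 1/p₁ = 1/0.07216″ = 13.858 pc; d₂ = 1/p₂ = 1/0.01398″ = 71.531 pc.
M₁ = m₁ − 5 log₁₀ d₁ + 5 = 1.98 − 5.7085 + 5 = 1.2715.
M₂ = 7.36 − 9.2725 + 5 = 3.0875.
L₁/L₂ = 10^(0.4(M₂ − M₁)) = 10^(0.4 × 1.8160) = 10^0.72640 = 5.326.

L₁/L₂ = 5.326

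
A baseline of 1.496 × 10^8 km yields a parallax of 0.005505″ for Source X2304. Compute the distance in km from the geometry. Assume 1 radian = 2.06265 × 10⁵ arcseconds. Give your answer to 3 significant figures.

θ = 0.005505″ = 0.005505/206265 = 2.6689 × 10^-8 rad.
d = B/θ = (1.496 × 10^8) / (2.6689 × 10^-8) = 5.6053 × 10^15 km.

5.61 × 10^15 km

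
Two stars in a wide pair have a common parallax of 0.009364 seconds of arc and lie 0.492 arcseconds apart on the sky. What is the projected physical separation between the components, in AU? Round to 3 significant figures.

d = 1/p = 1/0.009364″ = 106.79 pc.
At distance d (pc), an angle of θ arcsec spans θ·d AU: s = 0.492 × 106.79 = 52.541 AU.

52.5 AU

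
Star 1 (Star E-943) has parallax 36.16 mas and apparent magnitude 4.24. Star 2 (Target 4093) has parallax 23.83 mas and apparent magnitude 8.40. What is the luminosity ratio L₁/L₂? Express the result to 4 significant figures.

L₁/L₂ = 20.04

d₁ = 1/p₁ = 1/0.03616″ = 27.655 pc; d₂ = 1/p₂ = 1/0.02383″ = 41.964 pc.
M₁ = m₁ − 5 log₁₀ d₁ + 5 = 4.24 − 7.2089 + 5 = 2.0311.
M₂ = 8.40 − 8.1144 + 5 = 5.2856.
L₁/L₂ = 10^(0.4(M₂ − M₁)) = 10^(0.4 × 3.2545) = 10^1.30180 = 20.035.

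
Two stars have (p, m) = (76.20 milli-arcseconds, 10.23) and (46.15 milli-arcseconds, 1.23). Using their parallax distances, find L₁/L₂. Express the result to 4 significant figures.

L₁/L₂ = 9.214 × 10^-5

d₁ = 1/p₁ = 1/0.07620″ = 13.123 pc; d₂ = 1/p₂ = 1/0.04615″ = 21.668 pc.
M₁ = m₁ − 5 log₁₀ d₁ + 5 = 10.23 − 5.5902 + 5 = 9.6398.
M₂ = 1.23 − 6.6791 + 5 = -0.4491.
L₁/L₂ = 10^(0.4(M₂ − M₁)) = 10^(0.4 × (-10.0889)) = 10^(-4.03556) = 0.000092138.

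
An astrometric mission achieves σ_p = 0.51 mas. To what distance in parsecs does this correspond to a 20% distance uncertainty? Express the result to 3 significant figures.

392 pc

σ_d/d = σ_p/p, so the condition is σ_p/p ≤ 0.20, i.e. p ≥ σ_p/0.20.
p_min = 0.51/0.20 = 2.55 mas = 0.00255 arcsec.
d_max = 1/p_min = 1/0.00255 = 392.16 pc.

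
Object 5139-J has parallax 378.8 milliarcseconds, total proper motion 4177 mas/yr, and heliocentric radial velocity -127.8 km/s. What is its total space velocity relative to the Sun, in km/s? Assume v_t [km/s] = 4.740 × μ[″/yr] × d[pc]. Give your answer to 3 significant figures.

d = 1/p = 1/0.3788″ = 2.6399 pc.
μ = 4177 mas/yr = 4.177 ″/yr.
v_t = 4.740 μ d = 4.740 × 4.177 × 2.6399 = 52.267 km/s.
v = √(v_r² + v_t²) = √((-127.8)² + 52.267²) = √19064.7 = 138.07 km/s.

138 km/s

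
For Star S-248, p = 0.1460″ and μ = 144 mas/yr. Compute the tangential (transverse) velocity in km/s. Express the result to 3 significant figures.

d = 1/p = 1/0.1460″ = 6.8493 pc.
μ = 144 mas/yr = 0.144 ″/yr.
v_t = 4.74 × μ × d = 4.74 × 0.144 × 6.8493 = 4.6751 km/s.

4.68 km/s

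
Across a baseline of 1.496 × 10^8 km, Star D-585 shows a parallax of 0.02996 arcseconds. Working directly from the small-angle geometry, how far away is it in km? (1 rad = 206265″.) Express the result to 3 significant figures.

θ = 0.02996″ = 0.02996/206265 = 1.4525 × 10^-7 rad.
d = B/θ = (1.496 × 10^8) / (1.4525 × 10^-7) = 1.0299 × 10^15 km.

1.03 × 10^15 km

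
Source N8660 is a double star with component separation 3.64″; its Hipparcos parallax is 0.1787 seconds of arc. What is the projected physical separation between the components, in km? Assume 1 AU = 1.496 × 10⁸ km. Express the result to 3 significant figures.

d = 1/p = 1/0.1787″ = 5.596 pc.
At distance d (pc), an angle of θ arcsec spans θ·d AU: s = 3.64 × 5.596 = 20.369 AU.
= 20.369 × 1.496 × 10⁸ km = 3.0472 × 10^9 km.

3.05 × 10^9 km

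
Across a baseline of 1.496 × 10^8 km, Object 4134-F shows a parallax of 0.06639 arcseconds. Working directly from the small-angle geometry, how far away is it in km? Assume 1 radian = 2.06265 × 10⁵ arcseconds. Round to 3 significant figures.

4.65 × 10^14 km

θ = 0.06639″ = 0.06639/206265 = 3.2187 × 10^-7 rad.
d = B/θ = (1.496 × 10^8) / (3.2187 × 10^-7) = 4.6478 × 10^14 km.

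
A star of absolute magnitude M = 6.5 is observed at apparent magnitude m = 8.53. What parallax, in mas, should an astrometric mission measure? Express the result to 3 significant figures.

m − M = 8.53 − 6.5 = 2.03.
d = 10^((m−M)/5 + 1) = 10^1.406 = 25.468 pc.
p = 1/d = 1/25.468 = 0.039265 arcsec = 39.265 mas.

39.3 mas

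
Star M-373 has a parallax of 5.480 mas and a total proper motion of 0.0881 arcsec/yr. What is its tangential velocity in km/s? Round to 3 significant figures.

76.2 km/s

d = 1/p = 1/0.005480″ = 182.48 pc.
v_t = 4.74 × μ × d = 4.74 × 0.0881 × 182.48 = 76.203 km/s.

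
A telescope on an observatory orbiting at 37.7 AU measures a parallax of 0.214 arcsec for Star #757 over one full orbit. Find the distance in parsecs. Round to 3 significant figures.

With baseline B (in AU) and parallax p (in arcsec), d = B/p parsecs.
d = 37.7 / 0.214 = 176.17 pc.

176 pc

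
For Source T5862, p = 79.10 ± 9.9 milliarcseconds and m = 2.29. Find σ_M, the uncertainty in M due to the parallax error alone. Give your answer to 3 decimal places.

σ_M = 0.272 mag

M = m − 5 log₁₀ d + 5 = m + 5 log₁₀ p + 5, so ∂M/∂p = 5/(p ln 10).
σ_M = (5/ln 10) · (σ_p/p) = 2.1715 × 9.9/79.10 = 2.1715 × 0.12516 = 0.27178.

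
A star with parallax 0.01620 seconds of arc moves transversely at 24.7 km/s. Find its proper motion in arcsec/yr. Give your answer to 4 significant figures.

d = 1/p = 1/0.01620″ = 61.728 pc.
μ = v_t / (4.74 d) = 24.7 / (4.74 × 61.728) = 24.7 / 292.59 = 0.084418 ″/yr.

0.08442 arcsec/yr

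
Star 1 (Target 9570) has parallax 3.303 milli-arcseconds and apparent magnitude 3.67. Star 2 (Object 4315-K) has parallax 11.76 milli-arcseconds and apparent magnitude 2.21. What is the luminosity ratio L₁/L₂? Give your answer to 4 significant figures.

d₁ = 1/p₁ = 1/0.003303″ = 302.76 pc; d₂ = 1/p₂ = 1/0.01176″ = 85.034 pc.
M₁ = m₁ − 5 log₁₀ d₁ + 5 = 3.67 − 12.4055 + 5 = -3.7355.
M₂ = 2.21 − 9.6480 + 5 = -2.4380.
L₁/L₂ = 10^(0.4(M₂ − M₁)) = 10^(0.4 × 1.2975) = 10^0.51900 = 3.3037.

L₁/L₂ = 3.304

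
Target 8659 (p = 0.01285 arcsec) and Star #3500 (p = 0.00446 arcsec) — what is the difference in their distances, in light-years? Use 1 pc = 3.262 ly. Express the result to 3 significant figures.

d_A = 1/0.01285″ = 77.821 pc; d_B = 1/0.004460″ = 224.22 pc.
|d_B − d_A| = |224.22 − 77.821| = 146.4 pc = 146.4 × 3.262 ly = 477.56 ly.

478 ly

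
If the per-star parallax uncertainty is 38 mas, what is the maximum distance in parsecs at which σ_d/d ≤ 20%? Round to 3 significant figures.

σ_d/d = σ_p/p, so the condition is σ_p/p ≤ 0.20, i.e. p ≥ σ_p/0.20.
p_min = 38/0.20 = 190 mas = 0.19 arcsec.
d_max = 1/p_min = 1/0.19 = 5.2632 pc.

5.26 pc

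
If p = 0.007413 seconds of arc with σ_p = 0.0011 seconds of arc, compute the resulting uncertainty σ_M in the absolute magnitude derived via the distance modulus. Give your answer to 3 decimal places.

σ_M = 0.322 mag

M = m − 5 log₁₀ d + 5 = m + 5 log₁₀ p + 5, so ∂M/∂p = 5/(p ln 10).
σ_M = (5/ln 10) · (σ_p/p) = 2.1715 × 0.0011/0.007413 = 2.1715 × 0.14839 = 0.32223.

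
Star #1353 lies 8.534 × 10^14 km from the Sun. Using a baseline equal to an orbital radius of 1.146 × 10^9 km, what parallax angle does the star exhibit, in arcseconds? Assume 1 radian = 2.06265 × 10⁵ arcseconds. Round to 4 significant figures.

0.2770 arcsec

θ ≈ B/d = (1.146 × 10^9) / (8.534 × 10^14) = 1.3429 × 10^-6 rad.
In arcseconds: 1.3429 × 10^-6 × 206265 = 0.27699″.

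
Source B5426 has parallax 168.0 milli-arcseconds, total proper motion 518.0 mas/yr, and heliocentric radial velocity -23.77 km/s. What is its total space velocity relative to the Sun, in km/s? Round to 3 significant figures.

d = 1/p = 1/0.1680″ = 5.9524 pc.
μ = 518.0 mas/yr = 0.5180 ″/yr.
v_t = 4.740 μ d = 4.740 × 0.5180 × 5.9524 = 14.615 km/s.
v = √(v_r² + v_t²) = √((-23.77)² + 14.615²) = √778.611 = 27.904 km/s.

27.9 km/s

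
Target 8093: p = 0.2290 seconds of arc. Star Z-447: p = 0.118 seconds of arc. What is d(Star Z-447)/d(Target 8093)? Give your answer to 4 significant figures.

1.941

Since d = 1/p, d_B/d_A = p_A/p_B.
= 0.2290 / 0.118 = 1.9407.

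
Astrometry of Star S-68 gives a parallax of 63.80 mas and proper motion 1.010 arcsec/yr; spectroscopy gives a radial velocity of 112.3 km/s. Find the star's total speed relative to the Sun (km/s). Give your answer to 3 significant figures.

d = 1/p = 1/0.06380″ = 15.674 pc.
v_t = 4.740 μ d = 4.740 × 1.010 × 15.674 = 75.038 km/s.
v = √(v_r² + v_t²) = √(112.3² + 75.038²) = √18242 = 135.06 km/s.

135 km/s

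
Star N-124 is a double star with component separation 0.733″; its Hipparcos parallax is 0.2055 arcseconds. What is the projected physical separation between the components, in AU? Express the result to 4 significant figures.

d = 1/p = 1/0.2055″ = 4.8662 pc.
At distance d (pc), an angle of θ arcsec spans θ·d AU: s = 0.733 × 4.8662 = 3.5669 AU.

3.567 AU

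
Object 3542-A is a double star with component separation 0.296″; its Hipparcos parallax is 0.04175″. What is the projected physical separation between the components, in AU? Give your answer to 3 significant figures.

7.09 AU

d = 1/p = 1/0.04175″ = 23.952 pc.
At distance d (pc), an angle of θ arcsec spans θ·d AU: s = 0.296 × 23.952 = 7.0898 AU.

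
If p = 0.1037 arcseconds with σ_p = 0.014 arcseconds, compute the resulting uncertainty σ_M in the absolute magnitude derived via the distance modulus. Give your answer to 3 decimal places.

σ_M = 0.293 mag

M = m − 5 log₁₀ d + 5 = m + 5 log₁₀ p + 5, so ∂M/∂p = 5/(p ln 10).
σ_M = (5/ln 10) · (σ_p/p) = 2.1715 × 0.014/0.1037 = 2.1715 × 0.135 = 0.29315.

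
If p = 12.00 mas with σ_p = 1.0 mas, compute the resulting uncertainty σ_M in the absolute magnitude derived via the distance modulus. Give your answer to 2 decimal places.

M = m − 5 log₁₀ d + 5 = m + 5 log₁₀ p + 5, so ∂M/∂p = 5/(p ln 10).
σ_M = (5/ln 10) · (σ_p/p) = 2.1715 × 1.0/12.00 = 2.1715 × 0.083333 = 0.18096.

σ_M = 0.18 mag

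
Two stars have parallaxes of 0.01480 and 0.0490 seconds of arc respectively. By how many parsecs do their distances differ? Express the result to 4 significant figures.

47.16 pc

d_A = 1/0.01480″ = 67.568 pc; d_B = 1/0.04900″ = 20.408 pc.
|d_B − d_A| = |20.408 − 67.568| = 47.16 pc.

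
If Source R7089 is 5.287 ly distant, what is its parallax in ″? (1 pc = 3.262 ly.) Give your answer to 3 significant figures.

d = 5.287 ly ÷ 3.262 = 1.6208 pc.
p = 1/d = 1/1.6208 = 0.61698 arcsec.

0.617 ″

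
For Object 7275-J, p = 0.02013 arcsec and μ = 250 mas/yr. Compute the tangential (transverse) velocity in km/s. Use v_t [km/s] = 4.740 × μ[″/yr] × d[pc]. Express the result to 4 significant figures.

58.87 km/s

d = 1/p = 1/0.02013″ = 49.677 pc.
μ = 250 mas/yr = 0.250 ″/yr.
v_t = 4.74 × μ × d = 4.74 × 0.250 × 49.677 = 58.867 km/s.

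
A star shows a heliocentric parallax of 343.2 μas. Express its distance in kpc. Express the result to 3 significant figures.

p = 343.2 μas = 0.0003432 arcsec.
d = 1/p = 1/0.0003432 = 2913.8 pc.
= 2.9138 kpc.

2.91 kpc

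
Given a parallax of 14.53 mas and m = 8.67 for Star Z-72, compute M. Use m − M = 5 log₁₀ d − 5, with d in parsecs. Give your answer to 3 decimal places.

M = 4.481

d = 1/p = 1/0.01453″ = 68.823 pc.
m − M = 5 log₁₀(68.823) − 5 = 9.1887 − 5 = 4.1887.
M = m − (m − M) = 8.67 − 4.1887 = 4.481.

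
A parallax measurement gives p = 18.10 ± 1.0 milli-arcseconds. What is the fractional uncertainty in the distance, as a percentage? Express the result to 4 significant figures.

5.525%

For d = 1/p, |σ_d/d| = |σ_p/p|.
σ_p/p = 1.0 / 18.10 = 0.055249 = 5.5249%.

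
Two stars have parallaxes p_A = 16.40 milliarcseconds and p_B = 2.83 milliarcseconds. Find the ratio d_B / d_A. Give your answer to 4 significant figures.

Since d = 1/p, d_B/d_A = p_A/p_B.
= 16.40 / 2.83 = 5.7951.

5.795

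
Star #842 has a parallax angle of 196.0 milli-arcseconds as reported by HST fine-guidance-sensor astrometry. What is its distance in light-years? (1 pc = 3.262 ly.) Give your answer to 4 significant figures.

16.64 light years

p = 196.0 milli-arcseconds = 0.1960 arcsec.
d = 1/p = 1/0.1960 = 5.102 pc.
In light-years: 5.102 × 3.262 = 16.643 ly.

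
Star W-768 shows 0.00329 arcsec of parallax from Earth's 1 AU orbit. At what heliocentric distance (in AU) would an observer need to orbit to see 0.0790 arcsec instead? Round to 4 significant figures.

24.01 AU

Parallax scales linearly with baseline: p ∝ B, so B = p_target / p_Earth × 1 AU.
B = 0.0790 / 0.00329 = 24.012 AU.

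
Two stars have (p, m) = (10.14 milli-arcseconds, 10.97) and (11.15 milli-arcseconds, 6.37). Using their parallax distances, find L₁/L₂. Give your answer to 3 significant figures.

L₁/L₂ = 0.0175

d₁ = 1/p₁ = 1/0.01014″ = 98.619 pc; d₂ = 1/p₂ = 1/0.01115″ = 89.686 pc.
M₁ = m₁ − 5 log₁₀ d₁ + 5 = 10.97 − 9.9698 + 5 = 6.0002.
M₂ = 6.37 − 9.7636 + 5 = 1.6064.
L₁/L₂ = 10^(0.4(M₂ − M₁)) = 10^(0.4 × (-4.3938)) = 10^(-1.75752) = 0.017478.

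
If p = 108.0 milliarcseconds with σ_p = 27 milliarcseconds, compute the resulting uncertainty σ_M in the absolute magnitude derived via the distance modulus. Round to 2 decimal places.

M = m − 5 log₁₀ d + 5 = m + 5 log₁₀ p + 5, so ∂M/∂p = 5/(p ln 10).
σ_M = (5/ln 10) · (σ_p/p) = 2.1715 × 27/108.0 = 2.1715 × 0.25 = 0.54288.

σ_M = 0.54 mag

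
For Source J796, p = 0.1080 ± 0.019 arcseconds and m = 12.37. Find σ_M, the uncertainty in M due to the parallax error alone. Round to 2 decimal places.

σ_M = 0.38 mag

M = m − 5 log₁₀ d + 5 = m + 5 log₁₀ p + 5, so ∂M/∂p = 5/(p ln 10).
σ_M = (5/ln 10) · (σ_p/p) = 2.1715 × 0.019/0.1080 = 2.1715 × 0.17593 = 0.38203.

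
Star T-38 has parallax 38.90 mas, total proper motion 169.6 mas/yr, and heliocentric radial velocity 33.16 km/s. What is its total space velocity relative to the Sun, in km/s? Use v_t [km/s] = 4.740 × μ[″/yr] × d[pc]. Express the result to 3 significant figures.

39.1 km/s

d = 1/p = 1/0.03890″ = 25.707 pc.
μ = 169.6 mas/yr = 0.1696 ″/yr.
v_t = 4.740 μ d = 4.740 × 0.1696 × 25.707 = 20.666 km/s.
v = √(v_r² + v_t²) = √(33.16² + 20.666²) = √1526.67 = 39.073 km/s.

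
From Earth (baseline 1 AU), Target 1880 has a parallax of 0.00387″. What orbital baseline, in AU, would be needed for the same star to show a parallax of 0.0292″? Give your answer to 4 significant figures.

Parallax scales linearly with baseline: p ∝ B, so B = p_target / p_Earth × 1 AU.
B = 0.0292 / 0.00387 = 7.5452 AU.

7.545 AU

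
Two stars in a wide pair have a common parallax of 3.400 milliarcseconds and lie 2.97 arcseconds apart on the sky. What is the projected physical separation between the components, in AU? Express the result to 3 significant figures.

d = 1/p = 1/0.003400″ = 294.12 pc.
At distance d (pc), an angle of θ arcsec spans θ·d AU: s = 2.97 × 294.12 = 873.54 AU.

874 AU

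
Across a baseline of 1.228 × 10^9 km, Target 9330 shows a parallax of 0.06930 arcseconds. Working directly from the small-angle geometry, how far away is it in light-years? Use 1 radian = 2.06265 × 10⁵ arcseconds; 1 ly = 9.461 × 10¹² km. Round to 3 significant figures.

θ = 0.06930″ = 0.06930/206265 = 3.3598 × 10^-7 rad.
d = B/θ = (1.228 × 10^9) / (3.3598 × 10^-7) = 3.6550 × 10^15 km = (3.6550 × 10^15) / (9.461 × 10^12) ly = 386.32 ly.

386 ly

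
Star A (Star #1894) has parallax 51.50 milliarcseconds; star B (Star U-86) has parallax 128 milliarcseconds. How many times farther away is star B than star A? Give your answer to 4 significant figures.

0.4023

Since d = 1/p, d_B/d_A = p_A/p_B.
= 51.50 / 128 = 0.40234.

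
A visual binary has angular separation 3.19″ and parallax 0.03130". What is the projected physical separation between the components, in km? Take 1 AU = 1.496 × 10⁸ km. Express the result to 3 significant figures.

d = 1/p = 1/0.03130″ = 31.949 pc.
At distance d (pc), an angle of θ arcsec spans θ·d AU: s = 3.19 × 31.949 = 101.92 AU.
= 101.92 × 1.496 × 10⁸ km = 1.5247 × 10^10 km.

1.52 × 10^10 km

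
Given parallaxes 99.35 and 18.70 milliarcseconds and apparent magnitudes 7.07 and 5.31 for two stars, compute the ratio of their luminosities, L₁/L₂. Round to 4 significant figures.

d₁ = 1/p₁ = 1/0.09935″ = 10.065 pc; d₂ = 1/p₂ = 1/0.01870″ = 53.476 pc.
M₁ = m₁ − 5 log₁₀ d₁ + 5 = 7.07 − 5.0141 + 5 = 7.0559.
M₂ = 5.31 − 8.6408 + 5 = 1.6692.
L₁/L₂ = 10^(0.4(M₂ − M₁)) = 10^(0.4 × (-5.3867)) = 10^(-2.15468) = 0.0070036.

L₁/L₂ = 0.007004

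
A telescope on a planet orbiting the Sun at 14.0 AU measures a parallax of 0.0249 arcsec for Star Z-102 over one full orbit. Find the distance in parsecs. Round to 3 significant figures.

562 pc

With baseline B (in AU) and parallax p (in arcsec), d = B/p parsecs.
d = 14.0 / 0.0249 = 562.25 pc.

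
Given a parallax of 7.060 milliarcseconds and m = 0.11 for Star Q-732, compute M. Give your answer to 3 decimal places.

d = 1/p = 1/0.007060″ = 141.64 pc.
m − M = 5 log₁₀(141.64) − 5 = 10.7559 − 5 = 5.7559.
M = m − (m − M) = 0.11 − 5.7559 = -5.646.

M = -5.646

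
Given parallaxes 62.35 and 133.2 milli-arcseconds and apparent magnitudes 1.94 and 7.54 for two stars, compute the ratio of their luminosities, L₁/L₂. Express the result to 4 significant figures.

L₁/L₂ = 793.1

d₁ = 1/p₁ = 1/0.06235″ = 16.038 pc; d₂ = 1/p₂ = 1/0.1332″ = 7.5075 pc.
M₁ = m₁ − 5 log₁₀ d₁ + 5 = 1.94 − 6.0258 + 5 = 0.9142.
M₂ = 7.54 − 4.3775 + 5 = 8.1625.
L₁/L₂ = 10^(0.4(M₂ − M₁)) = 10^(0.4 × 7.2483) = 10^2.89932 = 793.09.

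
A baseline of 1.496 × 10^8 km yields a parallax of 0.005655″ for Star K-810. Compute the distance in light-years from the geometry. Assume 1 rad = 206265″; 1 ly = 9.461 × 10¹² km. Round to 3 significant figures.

577 ly

θ = 0.005655″ = 0.005655/206265 = 2.7416 × 10^-8 rad.
d = B/θ = (1.496 × 10^8) / (2.7416 × 10^-8) = 5.4567 × 10^15 km = (5.4567 × 10^15) / (9.461 × 10^12) ly = 576.76 ly.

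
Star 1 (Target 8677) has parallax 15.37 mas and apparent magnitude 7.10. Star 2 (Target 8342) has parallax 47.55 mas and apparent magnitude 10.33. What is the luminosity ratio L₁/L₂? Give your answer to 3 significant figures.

d₁ = 1/p₁ = 1/0.01537″ = 65.062 pc; d₂ = 1/p₂ = 1/0.04755″ = 21.03 pc.
M₁ = m₁ − 5 log₁₀ d₁ + 5 = 7.10 − 9.0666 + 5 = 3.0334.
M₂ = 10.33 − 6.6142 + 5 = 8.7158.
L₁/L₂ = 10^(0.4(M₂ − M₁)) = 10^(0.4 × 5.6824) = 10^2.27296 = 187.48.

L₁/L₂ = 187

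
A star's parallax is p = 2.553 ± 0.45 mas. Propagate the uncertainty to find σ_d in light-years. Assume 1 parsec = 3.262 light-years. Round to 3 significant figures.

d = 1/p, so σ_d = σ_p / p².
σ_d = 0.000450 / (0.002553)² = 0.000450 / 0.0000065178 = 69.042 pc = 69.042 × 3.262 ly = 225.22 ly.

225 ly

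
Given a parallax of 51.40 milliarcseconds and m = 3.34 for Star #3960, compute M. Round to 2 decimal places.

d = 1/p = 1/0.05140″ = 19.455 pc.
m − M = 5 log₁₀(19.455) − 5 = 6.4452 − 5 = 1.4452.
M = m − (m − M) = 3.34 − 1.4452 = 1.89.

M = 1.89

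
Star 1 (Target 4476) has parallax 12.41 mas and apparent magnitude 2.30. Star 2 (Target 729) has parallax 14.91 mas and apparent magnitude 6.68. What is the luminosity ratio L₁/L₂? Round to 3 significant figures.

L₁/L₂ = 81.5

d₁ = 1/p₁ = 1/0.01241″ = 80.58 pc; d₂ = 1/p₂ = 1/0.01491″ = 67.069 pc.
M₁ = m₁ − 5 log₁₀ d₁ + 5 = 2.30 − 9.5311 + 5 = -2.2311.
M₂ = 6.68 − 9.1326 + 5 = 2.5474.
L₁/L₂ = 10^(0.4(M₂ − M₁)) = 10^(0.4 × 4.7785) = 10^1.91140 = 81.546.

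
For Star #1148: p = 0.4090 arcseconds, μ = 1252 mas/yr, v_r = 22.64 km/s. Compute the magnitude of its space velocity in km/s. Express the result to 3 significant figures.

26.9 km/s

d = 1/p = 1/0.4090″ = 2.445 pc.
μ = 1252 mas/yr = 1.252 ″/yr.
v_t = 4.740 μ d = 4.740 × 1.252 × 2.445 = 14.51 km/s.
v = √(v_r² + v_t²) = √(22.64² + 14.51²) = √723.11 = 26.891 km/s.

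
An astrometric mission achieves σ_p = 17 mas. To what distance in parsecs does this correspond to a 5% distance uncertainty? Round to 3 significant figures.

σ_d/d = σ_p/p, so the condition is σ_p/p ≤ 0.05, i.e. p ≥ σ_p/0.05.
p_min = 17/0.05 = 340 mas = 0.34 arcsec.
d_max = 1/p_min = 1/0.34 = 2.9412 pc.

2.94 pc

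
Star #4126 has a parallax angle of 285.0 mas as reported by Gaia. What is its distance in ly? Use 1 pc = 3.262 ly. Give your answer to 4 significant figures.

11.45 ly

p = 285.0 mas = 0.2850 arcsec.
d = 1/p = 1/0.2850 = 3.5088 pc.
In light-years: 3.5088 × 3.262 = 11.446 ly.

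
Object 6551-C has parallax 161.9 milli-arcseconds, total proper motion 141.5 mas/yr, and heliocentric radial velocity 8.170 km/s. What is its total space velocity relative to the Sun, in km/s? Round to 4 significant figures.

9.160 km/s

d = 1/p = 1/0.1619″ = 6.1767 pc.
μ = 141.5 mas/yr = 0.1415 ″/yr.
v_t = 4.740 μ d = 4.740 × 0.1415 × 6.1767 = 4.1428 km/s.
v = √(v_r² + v_t²) = √(8.170² + 4.1428²) = √83.9117 = 9.1603 km/s.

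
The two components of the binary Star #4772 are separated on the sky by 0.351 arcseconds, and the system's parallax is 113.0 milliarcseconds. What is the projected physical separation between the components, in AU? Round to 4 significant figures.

d = 1/p = 1/0.1130″ = 8.8496 pc.
At distance d (pc), an angle of θ arcsec spans θ·d AU: s = 0.351 × 8.8496 = 3.1062 AU.

3.106 AU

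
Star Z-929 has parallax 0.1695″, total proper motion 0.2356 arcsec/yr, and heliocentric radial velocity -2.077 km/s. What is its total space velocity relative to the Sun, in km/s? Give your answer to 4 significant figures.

6.908 km/s

d = 1/p = 1/0.1695″ = 5.8997 pc.
v_t = 4.740 μ d = 4.740 × 0.2356 × 5.8997 = 6.5885 km/s.
v = √(v_r² + v_t²) = √((-2.077)² + 6.5885²) = √47.7223 = 6.9081 km/s.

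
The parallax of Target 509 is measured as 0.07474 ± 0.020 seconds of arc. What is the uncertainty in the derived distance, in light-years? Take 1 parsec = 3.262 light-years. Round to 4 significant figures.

11.68 ly

d = 1/p, so σ_d = σ_p / p².
σ_d = 0.0200 / (0.07474)² = 0.0200 / 0.0055861 = 3.5803 pc = 3.5803 × 3.262 ly = 11.679 ly.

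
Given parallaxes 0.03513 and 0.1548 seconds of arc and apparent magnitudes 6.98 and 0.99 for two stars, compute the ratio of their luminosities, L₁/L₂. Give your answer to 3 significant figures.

L₁/L₂ = 0.0780

d₁ = 1/p₁ = 1/0.03513″ = 28.466 pc; d₂ = 1/p₂ = 1/0.1548″ = 6.4599 pc.
M₁ = m₁ − 5 log₁₀ d₁ + 5 = 6.98 − 7.2716 + 5 = 4.7084.
M₂ = 0.99 − 4.0511 + 5 = 1.9389.
L₁/L₂ = 10^(0.4(M₂ − M₁)) = 10^(0.4 × (-2.7695)) = 10^(-1.10780) = 0.078019.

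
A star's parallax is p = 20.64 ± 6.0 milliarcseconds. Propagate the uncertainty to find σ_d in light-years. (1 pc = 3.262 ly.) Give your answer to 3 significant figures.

45.9 ly

d = 1/p, so σ_d = σ_p / p².
σ_d = 0.00600 / (0.02064)² = 0.00600 / 0.00042601 = 14.084 pc = 14.084 × 3.262 ly = 45.942 ly.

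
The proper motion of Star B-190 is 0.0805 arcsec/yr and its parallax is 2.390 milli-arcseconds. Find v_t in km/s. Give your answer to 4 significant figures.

d = 1/p = 1/0.002390″ = 418.41 pc.
v_t = 4.74 × μ × d = 4.74 × 0.0805 × 418.41 = 159.65 km/s.

159.7 km/s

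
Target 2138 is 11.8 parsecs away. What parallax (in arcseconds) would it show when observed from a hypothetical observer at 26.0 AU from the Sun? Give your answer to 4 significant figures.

2.203 arcsec

p (arcsec) = B (AU) / d (pc).
p = 26.0 / 11.8 = 2.2034 arcsec.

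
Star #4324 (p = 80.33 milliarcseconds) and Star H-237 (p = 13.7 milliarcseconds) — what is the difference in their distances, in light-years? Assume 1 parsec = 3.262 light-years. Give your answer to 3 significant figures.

197 ly

d_A = 1/0.08033″ = 12.449 pc; d_B = 1/0.01370″ = 72.993 pc.
|d_B − d_A| = |72.993 − 12.449| = 60.544 pc = 60.544 × 3.262 ly = 197.49 ly.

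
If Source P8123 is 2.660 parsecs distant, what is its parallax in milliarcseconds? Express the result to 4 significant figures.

375.9 mas

p = 1/d = 1/2.66 = 0.37594 arcsec.
= 0.37594 × 1000 = 375.94 mas.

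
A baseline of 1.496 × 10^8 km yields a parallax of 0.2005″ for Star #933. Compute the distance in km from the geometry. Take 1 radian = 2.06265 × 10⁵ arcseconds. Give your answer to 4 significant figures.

1.539 × 10^14 km

θ = 0.2005″ = 0.2005/206265 = 9.7205 × 10^-7 rad.
d = B/θ = (1.496 × 10^8) / (9.7205 × 10^-7) = 1.5390 × 10^14 km.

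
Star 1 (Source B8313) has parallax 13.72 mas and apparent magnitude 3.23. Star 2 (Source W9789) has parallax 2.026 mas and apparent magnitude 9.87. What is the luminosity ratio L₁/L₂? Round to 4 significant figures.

L₁/L₂ = 9.876

d₁ = 1/p₁ = 1/0.01372″ = 72.886 pc; d₂ = 1/p₂ = 1/0.002026″ = 493.58 pc.
M₁ = m₁ − 5 log₁₀ d₁ + 5 = 3.23 − 9.3132 + 5 = -1.0832.
M₂ = 9.87 − 13.4668 + 5 = 1.4032.
L₁/L₂ = 10^(0.4(M₂ − M₁)) = 10^(0.4 × 2.4864) = 10^0.99456 = 9.8755.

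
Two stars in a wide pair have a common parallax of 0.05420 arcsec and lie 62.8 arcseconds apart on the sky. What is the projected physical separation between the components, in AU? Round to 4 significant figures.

d = 1/p = 1/0.05420″ = 18.45 pc.
At distance d (pc), an angle of θ arcsec spans θ·d AU: s = 62.8 × 18.45 = 1158.7 AU.

1159 AU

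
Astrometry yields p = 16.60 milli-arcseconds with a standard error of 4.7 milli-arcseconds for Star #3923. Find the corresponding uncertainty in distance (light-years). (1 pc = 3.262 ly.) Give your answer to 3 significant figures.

55.6 ly

d = 1/p, so σ_d = σ_p / p².
σ_d = 0.00470 / (0.01660)² = 0.00470 / 0.00027556 = 17.056 pc = 17.056 × 3.262 ly = 55.637 ly.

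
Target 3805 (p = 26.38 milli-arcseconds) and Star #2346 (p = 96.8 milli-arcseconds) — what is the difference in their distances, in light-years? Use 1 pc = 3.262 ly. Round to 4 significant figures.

d_A = 1/0.02638″ = 37.908 pc; d_B = 1/0.09680″ = 10.331 pc.
|d_B − d_A| = |10.331 − 37.908| = 27.577 pc = 27.577 × 3.262 ly = 89.956 ly.

89.96 ly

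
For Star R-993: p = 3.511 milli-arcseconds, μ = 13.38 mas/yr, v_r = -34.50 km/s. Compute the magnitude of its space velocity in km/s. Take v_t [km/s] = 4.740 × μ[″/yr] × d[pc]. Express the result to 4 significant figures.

38.94 km/s

d = 1/p = 1/0.003511″ = 284.82 pc.
μ = 13.38 mas/yr = 0.01338 ″/yr.
v_t = 4.740 μ d = 4.740 × 0.01338 × 284.82 = 18.064 km/s.
v = √(v_r² + v_t²) = √((-34.50)² + 18.064²) = √1516.56 = 38.943 km/s.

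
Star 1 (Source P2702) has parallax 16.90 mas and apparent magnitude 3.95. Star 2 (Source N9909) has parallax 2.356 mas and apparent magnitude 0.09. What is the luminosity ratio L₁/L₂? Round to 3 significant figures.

d₁ = 1/p₁ = 1/0.01690″ = 59.172 pc; d₂ = 1/p₂ = 1/0.002356″ = 424.45 pc.
M₁ = m₁ − 5 log₁₀ d₁ + 5 = 3.95 − 8.8606 + 5 = 0.0894.
M₂ = 0.09 − 13.1391 + 5 = -8.0491.
L₁/L₂ = 10^(0.4(M₂ − M₁)) = 10^(0.4 × (-8.1385)) = 10^(-3.25540) = 0.00055539.

L₁/L₂ = 0.000555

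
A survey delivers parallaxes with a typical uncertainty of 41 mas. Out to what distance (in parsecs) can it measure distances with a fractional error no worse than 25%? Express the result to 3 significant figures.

6.10 pc

σ_d/d = σ_p/p, so the condition is σ_p/p ≤ 0.25, i.e. p ≥ σ_p/0.25.
p_min = 41/0.25 = 164 mas = 0.164 arcsec.
d_max = 1/p_min = 1/0.164 = 6.0976 pc.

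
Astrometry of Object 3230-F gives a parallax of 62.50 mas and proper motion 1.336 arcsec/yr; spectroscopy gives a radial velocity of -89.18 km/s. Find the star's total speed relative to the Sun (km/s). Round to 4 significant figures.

135.0 km/s

d = 1/p = 1/0.06250″ = 16 pc.
v_t = 4.740 μ d = 4.740 × 1.336 × 16 = 101.32 km/s.
v = √(v_r² + v_t²) = √((-89.18)² + 101.32²) = √18218.8 = 134.98 km/s.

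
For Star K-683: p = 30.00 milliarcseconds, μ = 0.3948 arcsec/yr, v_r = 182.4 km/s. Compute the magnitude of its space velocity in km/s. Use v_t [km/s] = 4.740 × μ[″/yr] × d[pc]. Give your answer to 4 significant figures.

d = 1/p = 1/0.03000″ = 33.333 pc.
v_t = 4.740 μ d = 4.740 × 0.3948 × 33.333 = 62.378 km/s.
v = √(v_r² + v_t²) = √(182.4² + 62.378²) = √37160.8 = 192.77 km/s.

192.8 km/s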